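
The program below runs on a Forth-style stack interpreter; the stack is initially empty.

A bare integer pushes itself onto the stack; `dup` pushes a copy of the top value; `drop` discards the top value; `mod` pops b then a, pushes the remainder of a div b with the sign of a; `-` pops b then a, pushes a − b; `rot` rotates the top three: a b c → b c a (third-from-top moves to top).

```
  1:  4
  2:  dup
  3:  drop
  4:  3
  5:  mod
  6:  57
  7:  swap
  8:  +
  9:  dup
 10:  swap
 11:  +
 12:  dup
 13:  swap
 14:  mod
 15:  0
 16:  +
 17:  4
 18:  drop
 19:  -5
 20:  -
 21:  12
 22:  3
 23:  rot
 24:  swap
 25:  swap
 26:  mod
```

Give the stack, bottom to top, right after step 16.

4    → 4
dup  → 4 4
drop → 4
3    → 4 3
mod  → 1
57   → 1 57
swap → 57 1
+    → 58
dup  → 58 58
swap → 58 58
+    → 116
dup  → 116 116
swap → 116 116
mod  → 0
0    → 0 0
+    → 0

[0]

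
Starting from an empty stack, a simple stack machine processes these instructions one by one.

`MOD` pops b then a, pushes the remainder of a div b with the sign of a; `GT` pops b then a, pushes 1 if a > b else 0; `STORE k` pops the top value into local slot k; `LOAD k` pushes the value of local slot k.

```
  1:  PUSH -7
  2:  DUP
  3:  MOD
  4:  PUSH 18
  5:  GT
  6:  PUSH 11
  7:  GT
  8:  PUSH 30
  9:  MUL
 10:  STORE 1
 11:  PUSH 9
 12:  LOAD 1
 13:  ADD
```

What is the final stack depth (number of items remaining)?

1

PUSH -7  -7
DUP      -7 -7
MOD      0
PUSH 18  0 18
GT       0
PUSH 11  0 11
GT       0
PUSH 30  0 30
MUL      0
STORE 1  (empty)
PUSH 9   9
LOAD 1   9 0
ADD      9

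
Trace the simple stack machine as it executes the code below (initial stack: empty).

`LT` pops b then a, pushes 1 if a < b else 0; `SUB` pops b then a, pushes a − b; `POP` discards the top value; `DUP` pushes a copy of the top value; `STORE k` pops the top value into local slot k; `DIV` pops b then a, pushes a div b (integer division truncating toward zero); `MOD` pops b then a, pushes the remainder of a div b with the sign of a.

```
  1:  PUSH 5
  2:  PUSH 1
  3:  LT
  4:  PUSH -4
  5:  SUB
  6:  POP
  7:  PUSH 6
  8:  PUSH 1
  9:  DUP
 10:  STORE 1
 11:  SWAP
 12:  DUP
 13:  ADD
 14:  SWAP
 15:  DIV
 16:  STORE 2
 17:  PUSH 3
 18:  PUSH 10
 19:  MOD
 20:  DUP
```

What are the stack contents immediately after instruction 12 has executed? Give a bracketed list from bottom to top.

[1, 6, 6]

PUSH 5  -> 5
PUSH 1  -> 5 1
LT      -> 0
PUSH -4 -> 0 -4
SUB     -> 4
POP     -> (empty)
PUSH 6  -> 6
PUSH 1  -> 6 1
DUP     -> 6 1 1
STORE 1 -> 6 1
SWAP    -> 1 6
DUP     -> 1 6 6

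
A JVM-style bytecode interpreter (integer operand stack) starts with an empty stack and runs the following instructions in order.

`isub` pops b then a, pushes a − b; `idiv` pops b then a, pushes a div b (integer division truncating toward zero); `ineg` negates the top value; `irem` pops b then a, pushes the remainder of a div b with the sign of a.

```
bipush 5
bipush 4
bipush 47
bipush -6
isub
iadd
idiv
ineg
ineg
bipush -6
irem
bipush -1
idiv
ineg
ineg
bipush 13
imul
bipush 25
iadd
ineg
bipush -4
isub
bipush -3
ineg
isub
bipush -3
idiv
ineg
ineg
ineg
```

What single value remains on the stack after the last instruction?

-8

bipush 5  → [5]
bipush 4  → [5, 4]
bipush 47 → [5, 4, 47]
bipush -6 → [5, 4, 47, -6]
isub      → [5, 4, 53]
iadd      → [5, 57]
idiv      → [0]
ineg      → [0]
ineg      → [0]
bipush -6 → [0, -6]
irem      → [0]
bipush -1 → [0, -1]
idiv      → [0]
ineg      → [0]
ineg      → [0]
bipush 13 → [0, 13]
imul      → [0]
bipush 25 → [0, 25]
iadd      → [25]
ineg      → [-25]
bipush -4 → [-25, -4]
isub      → [-21]
bipush -3 → [-21, -3]
ineg      → [-21, 3]
isub      → [-24]
bipush -3 → [-24, -3]
idiv      → [8]
ineg      → [-8]
ineg      → [8]
ineg      → [-8]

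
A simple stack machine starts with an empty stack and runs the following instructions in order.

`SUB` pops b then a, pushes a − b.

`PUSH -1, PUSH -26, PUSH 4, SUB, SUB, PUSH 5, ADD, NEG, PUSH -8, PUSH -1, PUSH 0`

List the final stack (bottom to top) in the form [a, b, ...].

[-34, -8, -1, 0]

PUSH -1  -> [-1]
PUSH -26 -> [-1, -26]
PUSH 4   -> [-1, -26, 4]
SUB      -> [-1, -30]
SUB      -> [29]
PUSH 5   -> [29, 5]
ADD      -> [34]
NEG      -> [-34]
PUSH -8  -> [-34, -8]
PUSH -1  -> [-34, -8, -1]
PUSH 0   -> [-34, -8, -1, 0]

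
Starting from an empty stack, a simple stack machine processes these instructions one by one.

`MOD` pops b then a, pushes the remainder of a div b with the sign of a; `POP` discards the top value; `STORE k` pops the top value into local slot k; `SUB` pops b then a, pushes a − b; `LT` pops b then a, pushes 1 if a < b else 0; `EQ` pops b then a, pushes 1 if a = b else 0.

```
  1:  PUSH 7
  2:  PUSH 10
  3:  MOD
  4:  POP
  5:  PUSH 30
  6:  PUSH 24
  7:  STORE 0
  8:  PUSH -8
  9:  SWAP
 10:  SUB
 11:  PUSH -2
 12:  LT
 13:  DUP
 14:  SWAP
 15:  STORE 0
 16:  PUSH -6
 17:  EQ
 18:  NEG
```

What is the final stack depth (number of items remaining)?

1

PUSH 7   [7]
PUSH 10  [7, 10]
MOD      [7]
POP      []
PUSH 30  [30]
PUSH 24  [30, 24]
STORE 0  [30]
PUSH -8  [30, -8]
SWAP     [-8, 30]
SUB      [-38]
PUSH -2  [-38, -2]
LT       [1]
DUP      [1, 1]
SWAP     [1, 1]
STORE 0  [1]
PUSH -6  [1, -6]
EQ       [0]
NEG      [0]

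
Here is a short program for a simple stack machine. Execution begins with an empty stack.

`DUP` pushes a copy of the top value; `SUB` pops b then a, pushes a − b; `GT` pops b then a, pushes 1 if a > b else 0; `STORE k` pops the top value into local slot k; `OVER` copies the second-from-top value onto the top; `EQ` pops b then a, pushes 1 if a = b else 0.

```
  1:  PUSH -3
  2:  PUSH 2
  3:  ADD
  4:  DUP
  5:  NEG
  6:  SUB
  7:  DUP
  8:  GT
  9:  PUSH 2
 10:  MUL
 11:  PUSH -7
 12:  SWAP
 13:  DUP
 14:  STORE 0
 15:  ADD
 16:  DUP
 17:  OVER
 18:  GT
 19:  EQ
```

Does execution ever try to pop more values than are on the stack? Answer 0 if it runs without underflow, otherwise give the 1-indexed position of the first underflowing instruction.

PUSH -3 → [-3]
PUSH 2  → [-3, 2]
ADD     → [-1]
DUP     → [-1, -1]
NEG     → [-1, 1]
SUB     → [-2]
DUP     → [-2, -2]
GT      → [0]
PUSH 2  → [0, 2]
MUL     → [0]
PUSH -7 → [0, -7]
SWAP    → [-7, 0]
DUP     → [-7, 0, 0]
STORE 0 → [-7, 0]
ADD     → [-7]
DUP     → [-7, -7]
OVER    → [-7, -7, -7]
GT      → [-7, 0]
EQ      → [0]

0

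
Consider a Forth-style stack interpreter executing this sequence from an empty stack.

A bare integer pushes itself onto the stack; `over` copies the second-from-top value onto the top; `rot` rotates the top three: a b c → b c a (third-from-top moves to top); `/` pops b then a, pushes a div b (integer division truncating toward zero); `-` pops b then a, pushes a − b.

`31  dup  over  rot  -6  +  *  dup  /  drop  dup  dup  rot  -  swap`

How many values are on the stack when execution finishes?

31    [31]
dup   [31, 31]
over  [31, 31, 31]
rot   [31, 31, 31]
-6    [31, 31, 31, -6]
+     [31, 31, 25]
*     [31, 775]
dup   [31, 775, 775]
/     [31, 1]
drop  [31]
dup   [31, 31]
dup   [31, 31, 31]
rot   [31, 31, 31]
-     [31, 0]
swap  [0, 31]

2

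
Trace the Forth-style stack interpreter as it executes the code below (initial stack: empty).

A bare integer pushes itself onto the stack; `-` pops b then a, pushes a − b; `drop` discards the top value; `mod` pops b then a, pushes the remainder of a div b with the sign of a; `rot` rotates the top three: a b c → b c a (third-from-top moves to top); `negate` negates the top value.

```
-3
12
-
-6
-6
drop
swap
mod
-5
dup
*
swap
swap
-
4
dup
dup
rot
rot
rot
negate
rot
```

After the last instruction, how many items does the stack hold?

-3     → -3
12     → -3 12
-      → -15
-6     → -15 -6
-6     → -15 -6 -6
drop   → -15 -6
swap   → -6 -15
mod    → -6
-5     → -6 -5
dup    → -6 -5 -5
*      → -6 25
swap   → 25 -6
swap   → -6 25
-      → -31
4      → -31 4
dup    → -31 4 4
dup    → -31 4 4 4
rot    → -31 4 4 4
rot    → -31 4 4 4
rot    → -31 4 4 4
negate → -31 4 4 -4
rot    → -31 4 -4 4

4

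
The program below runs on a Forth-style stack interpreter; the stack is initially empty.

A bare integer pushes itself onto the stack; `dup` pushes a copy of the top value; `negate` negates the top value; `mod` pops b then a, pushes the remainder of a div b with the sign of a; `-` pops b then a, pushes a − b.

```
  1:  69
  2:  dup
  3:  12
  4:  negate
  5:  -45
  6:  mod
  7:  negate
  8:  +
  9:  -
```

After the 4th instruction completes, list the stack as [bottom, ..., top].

[69, 69, -12]

69     → 69
dup    → 69 69
12     → 69 69 12
negate → 69 69 -12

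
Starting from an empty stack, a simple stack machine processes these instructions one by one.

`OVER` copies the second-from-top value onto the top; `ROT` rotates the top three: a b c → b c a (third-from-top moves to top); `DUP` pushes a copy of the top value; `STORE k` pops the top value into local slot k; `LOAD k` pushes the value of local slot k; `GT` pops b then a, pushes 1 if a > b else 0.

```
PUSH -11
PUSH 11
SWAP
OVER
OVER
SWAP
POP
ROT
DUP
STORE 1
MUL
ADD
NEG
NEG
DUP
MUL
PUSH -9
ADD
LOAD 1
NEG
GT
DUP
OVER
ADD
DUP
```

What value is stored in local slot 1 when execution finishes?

PUSH -11 : [-11]
PUSH 11  : [-11, 11]
SWAP     : [11, -11]
OVER     : [11, -11, 11]
OVER     : [11, -11, 11, -11]
SWAP     : [11, -11, -11, 11]
POP      : [11, -11, -11]
ROT      : [-11, -11, 11]
DUP      : [-11, -11, 11, 11]
STORE 1  : [-11, -11, 11]
MUL      : [-11, -121]
ADD      : [-132]
NEG      : [132]
NEG      : [-132]
DUP      : [-132, -132]
MUL      : [17424]
PUSH -9  : [17424, -9]
ADD      : [17415]
LOAD 1   : [17415, 11]
NEG      : [17415, -11]
GT       : [1]
DUP      : [1, 1]
OVER     : [1, 1, 1]
ADD      : [1, 2]
DUP      : [1, 2, 2]

11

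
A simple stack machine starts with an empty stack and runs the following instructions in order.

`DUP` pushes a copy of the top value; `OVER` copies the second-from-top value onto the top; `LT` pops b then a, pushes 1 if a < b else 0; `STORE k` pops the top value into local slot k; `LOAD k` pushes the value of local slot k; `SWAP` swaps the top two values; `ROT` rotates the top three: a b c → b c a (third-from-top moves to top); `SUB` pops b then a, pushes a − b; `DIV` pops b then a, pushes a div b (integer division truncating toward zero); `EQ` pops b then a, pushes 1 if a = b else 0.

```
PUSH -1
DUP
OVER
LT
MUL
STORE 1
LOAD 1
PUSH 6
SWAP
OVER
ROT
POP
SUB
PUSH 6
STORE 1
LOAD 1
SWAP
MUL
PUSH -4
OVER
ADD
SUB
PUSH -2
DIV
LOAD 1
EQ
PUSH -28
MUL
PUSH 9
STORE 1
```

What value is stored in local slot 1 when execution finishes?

9

PUSH -1  -> -1
DUP      -> -1 -1
OVER     -> -1 -1 -1
LT       -> -1 0
MUL      -> 0
STORE 1  -> (empty)
LOAD 1   -> 0
PUSH 6   -> 0 6
SWAP     -> 6 0
OVER     -> 6 0 6
ROT      -> 0 6 6
POP      -> 0 6
SUB      -> -6
PUSH 6   -> -6 6
STORE 1  -> -6
LOAD 1   -> -6 6
SWAP     -> 6 -6
MUL      -> -36
PUSH -4  -> -36 -4
OVER     -> -36 -4 -36
ADD      -> -36 -40
SUB      -> 4
PUSH -2  -> 4 -2
DIV      -> -2
LOAD 1   -> -2 6
EQ       -> 0
PUSH -28 -> 0 -28
MUL      -> 0
PUSH 9   -> 0 9
STORE 1  -> 0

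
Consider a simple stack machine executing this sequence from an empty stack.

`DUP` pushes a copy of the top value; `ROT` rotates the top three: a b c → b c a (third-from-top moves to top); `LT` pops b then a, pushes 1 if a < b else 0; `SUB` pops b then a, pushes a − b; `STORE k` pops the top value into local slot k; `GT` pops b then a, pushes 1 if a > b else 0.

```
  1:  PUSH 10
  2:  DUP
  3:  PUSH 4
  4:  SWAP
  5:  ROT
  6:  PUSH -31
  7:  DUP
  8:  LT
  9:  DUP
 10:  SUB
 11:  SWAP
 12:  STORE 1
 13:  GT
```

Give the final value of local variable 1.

PUSH 10  -> 10
DUP      -> 10 10
PUSH 4   -> 10 10 4
SWAP     -> 10 4 10
ROT      -> 4 10 10
PUSH -31 -> 4 10 10 -31
DUP      -> 4 10 10 -31 -31
LT       -> 4 10 10 0
DUP      -> 4 10 10 0 0
SUB      -> 4 10 10 0
SWAP     -> 4 10 0 10
STORE 1  -> 4 10 0
GT       -> 4 1

10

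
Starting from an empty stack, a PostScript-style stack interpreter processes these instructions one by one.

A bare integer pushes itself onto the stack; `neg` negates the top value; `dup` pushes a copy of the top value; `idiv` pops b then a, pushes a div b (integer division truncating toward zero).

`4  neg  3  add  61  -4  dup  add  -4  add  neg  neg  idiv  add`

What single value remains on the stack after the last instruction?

-6

4    → [4]
neg  → [-4]
3    → [-4, 3]
add  → [-1]
61   → [-1, 61]
-4   → [-1, 61, -4]
dup  → [-1, 61, -4, -4]
add  → [-1, 61, -8]
-4   → [-1, 61, -8, -4]
add  → [-1, 61, -12]
neg  → [-1, 61, 12]
neg  → [-1, 61, -12]
idiv → [-1, -5]
add  → [-6]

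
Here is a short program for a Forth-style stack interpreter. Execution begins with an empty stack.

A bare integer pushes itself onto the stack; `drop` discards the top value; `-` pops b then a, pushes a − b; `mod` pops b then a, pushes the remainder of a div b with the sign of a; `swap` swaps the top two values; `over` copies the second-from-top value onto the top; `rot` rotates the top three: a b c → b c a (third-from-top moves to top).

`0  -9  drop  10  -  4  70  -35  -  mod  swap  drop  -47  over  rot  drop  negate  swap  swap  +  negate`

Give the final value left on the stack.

51

0      -> 0
-9     -> 0 -9
drop   -> 0
10     -> 0 10
-      -> -10
4      -> -10 4
70     -> -10 4 70
-35    -> -10 4 70 -35
-      -> -10 4 105
mod    -> -10 4
swap   -> 4 -10
drop   -> 4
-47    -> 4 -47
over   -> 4 -47 4
rot    -> -47 4 4
drop   -> -47 4
negate -> -47 -4
swap   -> -4 -47
swap   -> -47 -4
+      -> -51
negate -> 51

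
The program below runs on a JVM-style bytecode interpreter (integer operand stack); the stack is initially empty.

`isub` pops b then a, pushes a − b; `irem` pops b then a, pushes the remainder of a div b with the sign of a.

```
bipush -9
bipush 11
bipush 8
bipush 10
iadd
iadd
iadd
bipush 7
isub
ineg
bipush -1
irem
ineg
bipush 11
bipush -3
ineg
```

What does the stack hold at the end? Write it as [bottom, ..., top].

bipush -9 -> [-9]
bipush 11 -> [-9, 11]
bipush 8  -> [-9, 11, 8]
bipush 10 -> [-9, 11, 8, 10]
iadd      -> [-9, 11, 18]
iadd      -> [-9, 29]
iadd      -> [20]
bipush 7  -> [20, 7]
isub      -> [13]
ineg      -> [-13]
bipush -1 -> [-13, -1]
irem      -> [0]
ineg      -> [0]
bipush 11 -> [0, 11]
bipush -3 -> [0, 11, -3]
ineg      -> [0, 11, 3]

[0, 11, 3]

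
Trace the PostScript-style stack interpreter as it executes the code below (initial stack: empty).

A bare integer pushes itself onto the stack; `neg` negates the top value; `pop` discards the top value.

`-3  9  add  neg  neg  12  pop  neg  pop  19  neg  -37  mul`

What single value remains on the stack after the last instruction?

703

-3  → [-3]
9   → [-3, 9]
add → [6]
neg → [-6]
neg → [6]
12  → [6, 12]
pop → [6]
neg → [-6]
pop → []
19  → [19]
neg → [-19]
-37 → [-19, -37]
mul → [703]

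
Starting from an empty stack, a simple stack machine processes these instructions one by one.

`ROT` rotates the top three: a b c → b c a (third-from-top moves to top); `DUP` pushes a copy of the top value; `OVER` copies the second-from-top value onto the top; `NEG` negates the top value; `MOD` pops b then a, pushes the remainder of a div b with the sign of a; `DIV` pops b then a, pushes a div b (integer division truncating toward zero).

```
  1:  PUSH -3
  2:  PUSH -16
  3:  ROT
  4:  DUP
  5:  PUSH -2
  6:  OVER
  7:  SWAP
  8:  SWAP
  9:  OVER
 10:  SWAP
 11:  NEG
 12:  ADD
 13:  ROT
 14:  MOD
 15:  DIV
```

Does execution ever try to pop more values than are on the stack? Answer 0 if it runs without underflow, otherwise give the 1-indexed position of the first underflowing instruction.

3

PUSH -3   -3
PUSH -16  -3 -16
ROT  — needs 3 operands, stack has 2 → underflow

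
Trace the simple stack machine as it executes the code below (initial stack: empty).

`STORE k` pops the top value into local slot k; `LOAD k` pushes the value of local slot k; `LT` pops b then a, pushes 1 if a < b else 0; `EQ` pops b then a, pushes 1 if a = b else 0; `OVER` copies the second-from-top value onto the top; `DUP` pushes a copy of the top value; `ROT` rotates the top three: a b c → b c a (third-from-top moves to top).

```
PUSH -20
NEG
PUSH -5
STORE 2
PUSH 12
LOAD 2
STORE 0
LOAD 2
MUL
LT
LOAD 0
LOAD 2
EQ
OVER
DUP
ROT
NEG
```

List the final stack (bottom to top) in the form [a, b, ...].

[0, 0, 0, -1]

PUSH -20 → [-20]
NEG      → [20]
PUSH -5  → [20, -5]
STORE 2  → [20]
PUSH 12  → [20, 12]
LOAD 2   → [20, 12, -5]
STORE 0  → [20, 12]
LOAD 2   → [20, 12, -5]
MUL      → [20, -60]
LT       → [0]
LOAD 0   → [0, -5]
LOAD 2   → [0, -5, -5]
EQ       → [0, 1]
OVER     → [0, 1, 0]
DUP      → [0, 1, 0, 0]
ROT      → [0, 0, 0, 1]
NEG      → [0, 0, 0, -1]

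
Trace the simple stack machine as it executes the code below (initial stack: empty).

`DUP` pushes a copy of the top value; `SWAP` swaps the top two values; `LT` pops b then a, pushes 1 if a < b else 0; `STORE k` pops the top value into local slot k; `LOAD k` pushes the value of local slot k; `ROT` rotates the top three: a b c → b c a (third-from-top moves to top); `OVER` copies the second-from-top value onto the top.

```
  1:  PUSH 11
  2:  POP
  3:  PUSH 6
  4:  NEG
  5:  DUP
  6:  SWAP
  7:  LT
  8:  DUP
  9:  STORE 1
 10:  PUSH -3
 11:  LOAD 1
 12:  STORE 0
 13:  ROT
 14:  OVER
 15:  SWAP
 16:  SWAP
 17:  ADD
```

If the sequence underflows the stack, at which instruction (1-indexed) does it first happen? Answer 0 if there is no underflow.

13

PUSH 11 → 11
POP     → (empty)
PUSH 6  → 6
NEG     → -6
DUP     → -6 -6
SWAP    → -6 -6
LT      → 0
DUP     → 0 0
STORE 1 → 0
PUSH -3 → 0 -3
LOAD 1  → 0 -3 0
STORE 0 → 0 -3
ROT  — needs 3 operands, stack has 2 → underflow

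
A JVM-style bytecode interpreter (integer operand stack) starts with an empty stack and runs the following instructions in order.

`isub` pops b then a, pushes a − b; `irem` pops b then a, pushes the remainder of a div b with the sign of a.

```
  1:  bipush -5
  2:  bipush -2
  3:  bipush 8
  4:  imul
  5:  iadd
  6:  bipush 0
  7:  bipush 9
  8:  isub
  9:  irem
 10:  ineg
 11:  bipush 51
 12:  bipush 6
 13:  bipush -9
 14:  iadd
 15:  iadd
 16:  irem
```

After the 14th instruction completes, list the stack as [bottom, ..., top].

[3, 51, -3]

bipush -5 → -5
bipush -2 → -5 -2
bipush 8  → -5 -2 8
imul      → -5 -16
iadd      → -21
bipush 0  → -21 0
bipush 9  → -21 0 9
isub      → -21 -9
irem      → -3
ineg      → 3
bipush 51 → 3 51
bipush 6  → 3 51 6
bipush -9 → 3 51 6 -9
iadd      → 3 51 -3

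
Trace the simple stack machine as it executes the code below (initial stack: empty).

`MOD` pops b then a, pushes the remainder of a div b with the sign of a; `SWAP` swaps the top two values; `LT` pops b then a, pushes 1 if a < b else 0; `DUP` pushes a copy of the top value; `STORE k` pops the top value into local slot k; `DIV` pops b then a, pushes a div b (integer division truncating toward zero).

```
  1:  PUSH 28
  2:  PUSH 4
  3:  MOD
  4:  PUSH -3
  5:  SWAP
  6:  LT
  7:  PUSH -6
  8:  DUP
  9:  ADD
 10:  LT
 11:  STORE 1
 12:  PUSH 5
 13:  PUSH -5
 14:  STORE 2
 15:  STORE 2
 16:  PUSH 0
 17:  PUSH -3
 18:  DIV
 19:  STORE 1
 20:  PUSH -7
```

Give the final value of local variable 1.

PUSH 28 → 28
PUSH 4  → 28 4
MOD     → 0
PUSH -3 → 0 -3
SWAP    → -3 0
LT      → 1
PUSH -6 → 1 -6
DUP     → 1 -6 -6
ADD     → 1 -12
LT      → 0
STORE 1 → (empty)
PUSH 5  → 5
PUSH -5 → 5 -5
STORE 2 → 5
STORE 2 → (empty)
PUSH 0  → 0
PUSH -3 → 0 -3
DIV     → 0
STORE 1 → (empty)
PUSH -7 → -7

0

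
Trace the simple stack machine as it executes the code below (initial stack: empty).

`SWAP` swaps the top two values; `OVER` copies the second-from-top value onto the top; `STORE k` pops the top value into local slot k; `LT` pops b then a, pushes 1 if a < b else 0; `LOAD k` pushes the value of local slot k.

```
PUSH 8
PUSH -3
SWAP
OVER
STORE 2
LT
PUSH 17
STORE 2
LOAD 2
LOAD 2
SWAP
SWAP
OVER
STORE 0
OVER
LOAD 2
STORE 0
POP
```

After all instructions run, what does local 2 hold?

PUSH 8  → [8]
PUSH -3 → [8, -3]
SWAP    → [-3, 8]
OVER    → [-3, 8, -3]
STORE 2 → [-3, 8]
LT      → [1]
PUSH 17 → [1, 17]
STORE 2 → [1]
LOAD 2  → [1, 17]
LOAD 2  → [1, 17, 17]
SWAP    → [1, 17, 17]
SWAP    → [1, 17, 17]
OVER    → [1, 17, 17, 17]
STORE 0 → [1, 17, 17]
OVER    → [1, 17, 17, 17]
LOAD 2  → [1, 17, 17, 17, 17]
STORE 0 → [1, 17, 17, 17]
POP     → [1, 17, 17]

17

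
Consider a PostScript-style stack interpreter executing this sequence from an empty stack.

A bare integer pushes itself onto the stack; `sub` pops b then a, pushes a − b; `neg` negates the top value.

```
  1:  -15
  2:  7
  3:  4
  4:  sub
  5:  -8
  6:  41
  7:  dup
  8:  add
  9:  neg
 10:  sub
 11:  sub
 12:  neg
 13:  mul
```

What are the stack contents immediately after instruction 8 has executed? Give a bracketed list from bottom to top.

-15  [-15]
7    [-15, 7]
4    [-15, 7, 4]
sub  [-15, 3]
-8   [-15, 3, -8]
41   [-15, 3, -8, 41]
dup  [-15, 3, -8, 41, 41]
add  [-15, 3, -8, 82]

[-15, 3, -8, 82]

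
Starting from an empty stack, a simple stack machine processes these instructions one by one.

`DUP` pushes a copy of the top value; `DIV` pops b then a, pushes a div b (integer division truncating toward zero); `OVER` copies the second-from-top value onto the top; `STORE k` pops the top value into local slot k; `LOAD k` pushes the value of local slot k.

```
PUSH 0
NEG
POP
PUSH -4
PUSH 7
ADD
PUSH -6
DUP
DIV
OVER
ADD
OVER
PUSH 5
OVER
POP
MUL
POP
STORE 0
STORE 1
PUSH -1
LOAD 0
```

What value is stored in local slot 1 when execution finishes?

PUSH 0   0
NEG      0
POP      (empty)
PUSH -4  -4
PUSH 7   -4 7
ADD      3
PUSH -6  3 -6
DUP      3 -6 -6
DIV      3 1
OVER     3 1 3
ADD      3 4
OVER     3 4 3
PUSH 5   3 4 3 5
OVER     3 4 3 5 3
POP      3 4 3 5
MUL      3 4 15
POP      3 4
STORE 0  3
STORE 1  (empty)
PUSH -1  -1
LOAD 0   -1 4

3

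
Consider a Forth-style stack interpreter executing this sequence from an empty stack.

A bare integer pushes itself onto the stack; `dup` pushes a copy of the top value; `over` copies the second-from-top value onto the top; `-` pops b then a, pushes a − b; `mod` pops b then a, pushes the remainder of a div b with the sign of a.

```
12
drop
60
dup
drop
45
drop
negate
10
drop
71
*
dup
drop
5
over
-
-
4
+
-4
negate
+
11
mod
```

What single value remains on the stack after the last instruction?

-3

12     : [12]
drop   : []
60     : [60]
dup    : [60, 60]
drop   : [60]
45     : [60, 45]
drop   : [60]
negate : [-60]
10     : [-60, 10]
drop   : [-60]
71     : [-60, 71]
*      : [-4260]
dup    : [-4260, -4260]
drop   : [-4260]
5      : [-4260, 5]
over   : [-4260, 5, -4260]
-      : [-4260, 4265]
-      : [-8525]
4      : [-8525, 4]
+      : [-8521]
-4     : [-8521, -4]
negate : [-8521, 4]
+      : [-8517]
11     : [-8517, 11]
mod    : [-3]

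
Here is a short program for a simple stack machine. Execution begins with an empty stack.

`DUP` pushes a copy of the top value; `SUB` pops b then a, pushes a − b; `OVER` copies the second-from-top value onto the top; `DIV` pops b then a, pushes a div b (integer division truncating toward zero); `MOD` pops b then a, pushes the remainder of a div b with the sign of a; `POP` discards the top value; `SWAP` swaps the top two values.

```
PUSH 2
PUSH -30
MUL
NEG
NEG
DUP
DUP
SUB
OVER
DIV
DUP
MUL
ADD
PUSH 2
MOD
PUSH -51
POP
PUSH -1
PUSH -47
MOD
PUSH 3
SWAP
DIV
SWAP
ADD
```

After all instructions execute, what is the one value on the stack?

-3

PUSH 2   -> 2
PUSH -30 -> 2 -30
MUL      -> -60
NEG      -> 60
NEG      -> -60
DUP      -> -60 -60
DUP      -> -60 -60 -60
SUB      -> -60 0
OVER     -> -60 0 -60
DIV      -> -60 0
DUP      -> -60 0 0
MUL      -> -60 0
ADD      -> -60
PUSH 2   -> -60 2
MOD      -> 0
PUSH -51 -> 0 -51
POP      -> 0
PUSH -1  -> 0 -1
PUSH -47 -> 0 -1 -47
MOD      -> 0 -1
PUSH 3   -> 0 -1 3
SWAP     -> 0 3 -1
DIV      -> 0 -3
SWAP     -> -3 0
ADD      -> -3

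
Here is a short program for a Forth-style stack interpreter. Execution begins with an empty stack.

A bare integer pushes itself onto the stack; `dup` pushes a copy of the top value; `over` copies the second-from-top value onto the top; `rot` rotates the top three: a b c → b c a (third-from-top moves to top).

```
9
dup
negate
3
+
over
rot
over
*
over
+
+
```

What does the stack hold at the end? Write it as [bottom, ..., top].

[-6, 99]

9      : [9]
dup    : [9, 9]
negate : [9, -9]
3      : [9, -9, 3]
+      : [9, -6]
over   : [9, -6, 9]
rot    : [-6, 9, 9]
over   : [-6, 9, 9, 9]
*      : [-6, 9, 81]
over   : [-6, 9, 81, 9]
+      : [-6, 9, 90]
+      : [-6, 99]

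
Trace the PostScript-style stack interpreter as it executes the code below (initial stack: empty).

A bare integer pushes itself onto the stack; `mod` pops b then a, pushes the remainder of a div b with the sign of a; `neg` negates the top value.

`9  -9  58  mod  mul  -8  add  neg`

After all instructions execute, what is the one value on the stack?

89

9   -> [9]
-9  -> [9, -9]
58  -> [9, -9, 58]
mod -> [9, -9]
mul -> [-81]
-8  -> [-81, -8]
add -> [-89]
neg -> [89]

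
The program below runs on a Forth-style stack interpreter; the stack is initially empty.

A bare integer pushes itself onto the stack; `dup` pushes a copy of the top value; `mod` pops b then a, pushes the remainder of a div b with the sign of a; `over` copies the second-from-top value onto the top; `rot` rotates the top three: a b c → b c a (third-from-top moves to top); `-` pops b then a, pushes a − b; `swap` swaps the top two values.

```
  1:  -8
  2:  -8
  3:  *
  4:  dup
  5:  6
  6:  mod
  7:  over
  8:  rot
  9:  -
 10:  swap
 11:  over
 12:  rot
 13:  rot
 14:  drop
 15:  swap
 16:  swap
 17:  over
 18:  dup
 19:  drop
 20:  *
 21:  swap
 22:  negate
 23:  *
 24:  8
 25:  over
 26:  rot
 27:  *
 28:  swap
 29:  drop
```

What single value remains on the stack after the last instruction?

-8     : [-8]
-8     : [-8, -8]
*      : [64]
dup    : [64, 64]
6      : [64, 64, 6]
mod    : [64, 4]
over   : [64, 4, 64]
rot    : [4, 64, 64]
-      : [4, 0]
swap   : [0, 4]
over   : [0, 4, 0]
rot    : [4, 0, 0]
rot    : [0, 0, 4]
drop   : [0, 0]
swap   : [0, 0]
swap   : [0, 0]
over   : [0, 0, 0]
dup    : [0, 0, 0, 0]
drop   : [0, 0, 0]
*      : [0, 0]
swap   : [0, 0]
negate : [0, 0]
*      : [0]
8      : [0, 8]
over   : [0, 8, 0]
rot    : [8, 0, 0]
*      : [8, 0]
swap   : [0, 8]
drop   : [0]

0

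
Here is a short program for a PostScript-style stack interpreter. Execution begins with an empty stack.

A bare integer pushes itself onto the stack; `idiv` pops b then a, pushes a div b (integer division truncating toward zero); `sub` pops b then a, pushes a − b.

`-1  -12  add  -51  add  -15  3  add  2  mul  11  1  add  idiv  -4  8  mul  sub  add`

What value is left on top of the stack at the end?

-34

-1   : [-1]
-12  : [-1, -12]
add  : [-13]
-51  : [-13, -51]
add  : [-64]
-15  : [-64, -15]
3    : [-64, -15, 3]
add  : [-64, -12]
2    : [-64, -12, 2]
mul  : [-64, -24]
11   : [-64, -24, 11]
1    : [-64, -24, 11, 1]
add  : [-64, -24, 12]
idiv : [-64, -2]
-4   : [-64, -2, -4]
8    : [-64, -2, -4, 8]
mul  : [-64, -2, -32]
sub  : [-64, 30]
add  : [-34]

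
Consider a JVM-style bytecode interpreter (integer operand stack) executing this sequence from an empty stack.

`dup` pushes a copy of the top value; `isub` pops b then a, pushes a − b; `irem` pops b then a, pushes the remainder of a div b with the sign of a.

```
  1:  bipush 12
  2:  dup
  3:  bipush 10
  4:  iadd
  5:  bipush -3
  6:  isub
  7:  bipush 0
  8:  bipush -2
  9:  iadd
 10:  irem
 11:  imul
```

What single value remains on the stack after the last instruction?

12

bipush 12 -> 12
dup       -> 12 12
bipush 10 -> 12 12 10
iadd      -> 12 22
bipush -3 -> 12 22 -3
isub      -> 12 25
bipush 0  -> 12 25 0
bipush -2 -> 12 25 0 -2
iadd      -> 12 25 -2
irem      -> 12 1
imul      -> 12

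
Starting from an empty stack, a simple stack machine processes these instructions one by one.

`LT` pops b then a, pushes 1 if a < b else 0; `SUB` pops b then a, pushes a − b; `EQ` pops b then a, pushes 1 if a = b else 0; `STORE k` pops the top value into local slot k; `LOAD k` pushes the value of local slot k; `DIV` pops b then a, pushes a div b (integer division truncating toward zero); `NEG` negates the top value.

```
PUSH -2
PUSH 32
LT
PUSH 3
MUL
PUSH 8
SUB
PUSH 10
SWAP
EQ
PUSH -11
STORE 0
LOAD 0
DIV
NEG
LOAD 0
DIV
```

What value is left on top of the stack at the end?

0

PUSH -2  : -2
PUSH 32  : -2 32
LT       : 1
PUSH 3   : 1 3
MUL      : 3
PUSH 8   : 3 8
SUB      : -5
PUSH 10  : -5 10
SWAP     : 10 -5
EQ       : 0
PUSH -11 : 0 -11
STORE 0  : 0
LOAD 0   : 0 -11
DIV      : 0
NEG      : 0
LOAD 0   : 0 -11
DIV      : 0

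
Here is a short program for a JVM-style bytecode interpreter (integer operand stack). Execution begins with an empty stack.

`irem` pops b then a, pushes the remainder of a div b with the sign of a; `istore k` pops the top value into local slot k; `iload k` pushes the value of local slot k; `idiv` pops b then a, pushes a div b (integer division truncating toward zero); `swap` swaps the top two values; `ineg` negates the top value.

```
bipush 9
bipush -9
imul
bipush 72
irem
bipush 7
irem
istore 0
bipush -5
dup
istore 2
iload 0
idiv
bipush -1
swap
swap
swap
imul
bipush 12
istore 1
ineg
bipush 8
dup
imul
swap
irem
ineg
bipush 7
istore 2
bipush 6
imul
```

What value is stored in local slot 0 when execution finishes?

bipush 9   [9]
bipush -9  [9, -9]
imul       [-81]
bipush 72  [-81, 72]
irem       [-9]
bipush 7   [-9, 7]
irem       [-2]
istore 0   []
bipush -5  [-5]
dup        [-5, -5]
istore 2   [-5]
iload 0    [-5, -2]
idiv       [2]
bipush -1  [2, -1]
swap       [-1, 2]
swap       [2, -1]
swap       [-1, 2]
imul       [-2]
bipush 12  [-2, 12]
istore 1   [-2]
ineg       [2]
bipush 8   [2, 8]
dup        [2, 8, 8]
imul       [2, 64]
swap       [64, 2]
irem       [0]
ineg       [0]
bipush 7   [0, 7]
istore 2   [0]
bipush 6   [0, 6]
imul       [0]

-2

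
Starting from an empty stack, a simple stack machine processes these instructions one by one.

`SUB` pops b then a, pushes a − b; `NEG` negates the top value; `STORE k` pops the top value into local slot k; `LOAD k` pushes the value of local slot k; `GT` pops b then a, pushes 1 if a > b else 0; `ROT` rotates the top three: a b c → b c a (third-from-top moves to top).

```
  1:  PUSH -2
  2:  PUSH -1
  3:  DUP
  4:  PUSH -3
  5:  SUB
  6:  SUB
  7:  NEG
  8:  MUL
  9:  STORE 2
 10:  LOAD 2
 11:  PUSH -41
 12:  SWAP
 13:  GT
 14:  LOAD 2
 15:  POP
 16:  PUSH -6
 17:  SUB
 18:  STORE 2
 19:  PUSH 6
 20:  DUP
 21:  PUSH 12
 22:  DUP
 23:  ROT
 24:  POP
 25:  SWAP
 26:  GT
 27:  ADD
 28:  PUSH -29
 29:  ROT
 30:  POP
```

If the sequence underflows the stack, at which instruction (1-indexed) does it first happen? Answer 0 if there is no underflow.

PUSH -2  → [-2]
PUSH -1  → [-2, -1]
DUP      → [-2, -1, -1]
PUSH -3  → [-2, -1, -1, -3]
SUB      → [-2, -1, 2]
SUB      → [-2, -3]
NEG      → [-2, 3]
MUL      → [-6]
STORE 2  → []
LOAD 2   → [-6]
PUSH -41 → [-6, -41]
SWAP     → [-41, -6]
GT       → [0]
LOAD 2   → [0, -6]
POP      → [0]
PUSH -6  → [0, -6]
SUB      → [6]
STORE 2  → []
PUSH 6   → [6]
DUP      → [6, 6]
PUSH 12  → [6, 6, 12]
DUP      → [6, 6, 12, 12]
ROT      → [6, 12, 12, 6]
POP      → [6, 12, 12]
SWAP     → [6, 12, 12]
GT       → [6, 0]
ADD      → [6]
PUSH -29 → [6, -29]
ROT  — needs 3 operands, stack has 2 → underflow

29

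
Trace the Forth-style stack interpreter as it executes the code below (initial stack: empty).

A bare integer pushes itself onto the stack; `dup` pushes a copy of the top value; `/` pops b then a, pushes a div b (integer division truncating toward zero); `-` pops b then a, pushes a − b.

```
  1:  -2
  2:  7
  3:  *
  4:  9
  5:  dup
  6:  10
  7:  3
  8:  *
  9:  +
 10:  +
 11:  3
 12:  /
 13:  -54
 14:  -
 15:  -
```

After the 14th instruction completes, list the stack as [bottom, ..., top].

-2  → [-2]
7   → [-2, 7]
*   → [-14]
9   → [-14, 9]
dup → [-14, 9, 9]
10  → [-14, 9, 9, 10]
3   → [-14, 9, 9, 10, 3]
*   → [-14, 9, 9, 30]
+   → [-14, 9, 39]
+   → [-14, 48]
3   → [-14, 48, 3]
/   → [-14, 16]
-54 → [-14, 16, -54]
-   → [-14, 70]

[-14, 70]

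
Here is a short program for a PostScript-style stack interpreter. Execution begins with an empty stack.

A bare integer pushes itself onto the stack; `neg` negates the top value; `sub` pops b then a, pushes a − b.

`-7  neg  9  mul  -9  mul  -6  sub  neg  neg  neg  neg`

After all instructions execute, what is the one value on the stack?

-561

-7  -> -7
neg -> 7
9   -> 7 9
mul -> 63
-9  -> 63 -9
mul -> -567
-6  -> -567 -6
sub -> -561
neg -> 561
neg -> -561
neg -> 561
neg -> -561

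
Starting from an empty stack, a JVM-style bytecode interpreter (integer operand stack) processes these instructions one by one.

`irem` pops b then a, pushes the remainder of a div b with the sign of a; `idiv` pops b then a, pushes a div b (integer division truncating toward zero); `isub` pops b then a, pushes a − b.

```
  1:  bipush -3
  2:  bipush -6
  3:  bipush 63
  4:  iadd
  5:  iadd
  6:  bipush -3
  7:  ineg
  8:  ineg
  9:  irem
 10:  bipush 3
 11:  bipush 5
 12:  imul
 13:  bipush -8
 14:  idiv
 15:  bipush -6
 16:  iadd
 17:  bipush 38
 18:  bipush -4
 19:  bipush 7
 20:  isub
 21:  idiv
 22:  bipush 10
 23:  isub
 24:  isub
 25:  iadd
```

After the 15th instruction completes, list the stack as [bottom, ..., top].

bipush -3 : [-3]
bipush -6 : [-3, -6]
bipush 63 : [-3, -6, 63]
iadd      : [-3, 57]
iadd      : [54]
bipush -3 : [54, -3]
ineg      : [54, 3]
ineg      : [54, -3]
irem      : [0]
bipush 3  : [0, 3]
bipush 5  : [0, 3, 5]
imul      : [0, 15]
bipush -8 : [0, 15, -8]
idiv      : [0, -1]
bipush -6 : [0, -1, -6]

[0, -1, -6]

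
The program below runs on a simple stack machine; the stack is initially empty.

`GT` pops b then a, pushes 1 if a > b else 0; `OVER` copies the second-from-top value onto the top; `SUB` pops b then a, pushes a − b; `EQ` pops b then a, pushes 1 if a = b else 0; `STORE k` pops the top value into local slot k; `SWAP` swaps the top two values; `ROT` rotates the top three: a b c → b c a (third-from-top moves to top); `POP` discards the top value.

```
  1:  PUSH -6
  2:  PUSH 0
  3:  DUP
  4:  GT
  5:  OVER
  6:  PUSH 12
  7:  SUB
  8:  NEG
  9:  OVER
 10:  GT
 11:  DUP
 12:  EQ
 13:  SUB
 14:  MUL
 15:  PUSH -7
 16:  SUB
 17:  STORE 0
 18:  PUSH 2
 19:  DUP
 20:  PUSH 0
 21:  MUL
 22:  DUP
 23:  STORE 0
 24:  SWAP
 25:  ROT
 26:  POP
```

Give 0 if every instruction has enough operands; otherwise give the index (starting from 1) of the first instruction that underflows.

PUSH -6 : -6
PUSH 0  : -6 0
DUP     : -6 0 0
GT      : -6 0
OVER    : -6 0 -6
PUSH 12 : -6 0 -6 12
SUB     : -6 0 -18
NEG     : -6 0 18
OVER    : -6 0 18 0
GT      : -6 0 1
DUP     : -6 0 1 1
EQ      : -6 0 1
SUB     : -6 -1
MUL     : 6
PUSH -7 : 6 -7
SUB     : 13
STORE 0 : (empty)
PUSH 2  : 2
DUP     : 2 2
PUSH 0  : 2 2 0
MUL     : 2 0
DUP     : 2 0 0
STORE 0 : 2 0
SWAP    : 0 2
ROT  — needs 3 operands, stack has 2 → underflow

25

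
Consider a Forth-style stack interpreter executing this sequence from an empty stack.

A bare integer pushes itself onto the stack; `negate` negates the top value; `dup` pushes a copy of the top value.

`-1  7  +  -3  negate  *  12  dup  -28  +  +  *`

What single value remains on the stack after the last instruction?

-1     → [-1]
7      → [-1, 7]
+      → [6]
-3     → [6, -3]
negate → [6, 3]
*      → [18]
12     → [18, 12]
dup    → [18, 12, 12]
-28    → [18, 12, 12, -28]
+      → [18, 12, -16]
+      → [18, -4]
*      → [-72]

-72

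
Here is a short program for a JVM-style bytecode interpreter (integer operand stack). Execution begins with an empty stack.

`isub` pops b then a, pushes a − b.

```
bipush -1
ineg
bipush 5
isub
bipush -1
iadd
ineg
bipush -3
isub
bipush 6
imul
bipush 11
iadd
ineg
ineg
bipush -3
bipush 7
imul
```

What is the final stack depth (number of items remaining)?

bipush -1  -1
ineg       1
bipush 5   1 5
isub       -4
bipush -1  -4 -1
iadd       -5
ineg       5
bipush -3  5 -3
isub       8
bipush 6   8 6
imul       48
bipush 11  48 11
iadd       59
ineg       -59
ineg       59
bipush -3  59 -3
bipush 7   59 -3 7
imul       59 -21

2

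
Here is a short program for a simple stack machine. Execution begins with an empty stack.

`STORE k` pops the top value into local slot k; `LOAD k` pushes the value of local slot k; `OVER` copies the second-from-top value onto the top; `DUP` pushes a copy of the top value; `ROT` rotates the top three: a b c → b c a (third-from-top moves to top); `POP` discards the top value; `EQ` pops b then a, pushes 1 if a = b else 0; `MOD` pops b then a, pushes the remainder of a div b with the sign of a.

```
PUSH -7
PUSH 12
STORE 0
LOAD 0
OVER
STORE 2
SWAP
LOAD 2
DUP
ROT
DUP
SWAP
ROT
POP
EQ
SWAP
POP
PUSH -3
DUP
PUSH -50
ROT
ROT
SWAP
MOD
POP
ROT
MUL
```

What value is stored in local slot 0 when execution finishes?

PUSH -7  : [-7]
PUSH 12  : [-7, 12]
STORE 0  : [-7]
LOAD 0   : [-7, 12]
OVER     : [-7, 12, -7]
STORE 2  : [-7, 12]
SWAP     : [12, -7]
LOAD 2   : [12, -7, -7]
DUP      : [12, -7, -7, -7]
ROT      : [12, -7, -7, -7]
DUP      : [12, -7, -7, -7, -7]
SWAP     : [12, -7, -7, -7, -7]
ROT      : [12, -7, -7, -7, -7]
POP      : [12, -7, -7, -7]
EQ       : [12, -7, 1]
SWAP     : [12, 1, -7]
POP      : [12, 1]
PUSH -3  : [12, 1, -3]
DUP      : [12, 1, -3, -3]
PUSH -50 : [12, 1, -3, -3, -50]
ROT      : [12, 1, -3, -50, -3]
ROT      : [12, 1, -50, -3, -3]
SWAP     : [12, 1, -50, -3, -3]
MOD      : [12, 1, -50, 0]
POP      : [12, 1, -50]
ROT      : [1, -50, 12]
MUL      : [1, -600]

12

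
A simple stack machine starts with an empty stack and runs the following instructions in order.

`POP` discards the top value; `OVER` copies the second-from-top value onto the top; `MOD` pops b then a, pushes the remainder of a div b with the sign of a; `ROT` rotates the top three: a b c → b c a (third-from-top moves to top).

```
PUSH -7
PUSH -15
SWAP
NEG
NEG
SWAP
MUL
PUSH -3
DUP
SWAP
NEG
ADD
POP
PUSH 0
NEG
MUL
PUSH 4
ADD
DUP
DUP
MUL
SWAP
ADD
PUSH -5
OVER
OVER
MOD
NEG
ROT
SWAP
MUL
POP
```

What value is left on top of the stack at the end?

-5

PUSH -7  → [-7]
PUSH -15 → [-7, -15]
SWAP     → [-15, -7]
NEG      → [-15, 7]
NEG      → [-15, -7]
SWAP     → [-7, -15]
MUL      → [105]
PUSH -3  → [105, -3]
DUP      → [105, -3, -3]
SWAP     → [105, -3, -3]
NEG      → [105, -3, 3]
ADD      → [105, 0]
POP      → [105]
PUSH 0   → [105, 0]
NEG      → [105, 0]
MUL      → [0]
PUSH 4   → [0, 4]
ADD      → [4]
DUP      → [4, 4]
DUP      → [4, 4, 4]
MUL      → [4, 16]
SWAP     → [16, 4]
ADD      → [20]
PUSH -5  → [20, -5]
OVER     → [20, -5, 20]
OVER     → [20, -5, 20, -5]
MOD      → [20, -5, 0]
NEG      → [20, -5, 0]
ROT      → [-5, 0, 20]
SWAP     → [-5, 20, 0]
MUL      → [-5, 0]
POP      → [-5]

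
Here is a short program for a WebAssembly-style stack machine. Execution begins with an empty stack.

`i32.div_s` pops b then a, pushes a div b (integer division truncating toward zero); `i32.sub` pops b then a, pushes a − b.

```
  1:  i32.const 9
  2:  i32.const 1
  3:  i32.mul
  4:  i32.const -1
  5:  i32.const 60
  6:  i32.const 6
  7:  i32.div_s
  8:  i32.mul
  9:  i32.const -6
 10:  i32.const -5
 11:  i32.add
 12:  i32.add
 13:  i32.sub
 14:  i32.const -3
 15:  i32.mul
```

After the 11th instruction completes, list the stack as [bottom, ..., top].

[9, -10, -11]

i32.const 9   9
i32.const 1   9 1
i32.mul       9
i32.const -1  9 -1
i32.const 60  9 -1 60
i32.const 6   9 -1 60 6
i32.div_s     9 -1 10
i32.mul       9 -10
i32.const -6  9 -10 -6
i32.const -5  9 -10 -6 -5
i32.add       9 -10 -11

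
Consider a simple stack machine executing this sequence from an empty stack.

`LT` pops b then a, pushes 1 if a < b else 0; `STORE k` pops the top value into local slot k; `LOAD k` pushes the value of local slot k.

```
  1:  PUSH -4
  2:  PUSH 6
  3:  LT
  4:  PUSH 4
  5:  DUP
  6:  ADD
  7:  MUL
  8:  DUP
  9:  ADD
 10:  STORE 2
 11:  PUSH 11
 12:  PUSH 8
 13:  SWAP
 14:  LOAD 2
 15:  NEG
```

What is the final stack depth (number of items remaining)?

3

PUSH -4 → [-4]
PUSH 6  → [-4, 6]
LT      → [1]
PUSH 4  → [1, 4]
DUP     → [1, 4, 4]
ADD     → [1, 8]
MUL     → [8]
DUP     → [8, 8]
ADD     → [16]
STORE 2 → []
PUSH 11 → [11]
PUSH 8  → [11, 8]
SWAP    → [8, 11]
LOAD 2  → [8, 11, 16]
NEG     → [8, 11, -16]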